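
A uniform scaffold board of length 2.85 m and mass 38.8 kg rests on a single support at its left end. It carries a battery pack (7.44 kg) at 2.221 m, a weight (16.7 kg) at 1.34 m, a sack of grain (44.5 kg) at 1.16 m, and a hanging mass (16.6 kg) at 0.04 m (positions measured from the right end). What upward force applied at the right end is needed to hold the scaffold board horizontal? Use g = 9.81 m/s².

F ≈ 713 N

Take moments about the left end.
Beam weight: 38.8 × 9.81 = 380.6 N down at 1.425 m → arm 1.425 m, τ = 380.6 × 1.425 = 542.4 N·m clockwise.
Battery pack: 7.44 × 9.81 = 72.99 N down at 2.221 m → arm 0.629 m, τ = 72.99 × 0.629 = 45.91 N·m clockwise.
Weight: 16.7 × 9.81 = 163.8 N down at 1.34 m → arm 1.51 m, τ = 163.8 × 1.51 = 247.3 N·m clockwise.
Sack of grain: 44.5 × 9.81 = 436.5 N down at 1.16 m → arm 1.69 m, τ = 436.5 × 1.69 = 737.7 N·m clockwise.
Hanging mass: 16.6 × 9.81 = 162.8 N down at 0.04 m → arm 2.81 m, τ = 162.8 × 2.81 = 457.5 N·m clockwise.
Net moment of the loads = 2031 N·m clockwise.
The upward force F acts at the right end, arm 2.85 m, giving F × 2.85 counterclockwise.
Setting net torque to zero: F × 2.85 = 2031 → F = 2031 / 2.85 = 713 N.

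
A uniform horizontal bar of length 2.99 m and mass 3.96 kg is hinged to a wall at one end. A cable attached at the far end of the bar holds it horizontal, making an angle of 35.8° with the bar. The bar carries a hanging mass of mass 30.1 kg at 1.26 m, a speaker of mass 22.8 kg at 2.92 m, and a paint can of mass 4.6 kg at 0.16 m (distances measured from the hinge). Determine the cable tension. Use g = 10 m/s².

About the hinge:
Beam weight: 3.96 × 10 = 39.6 N down at 1.495 m → arm 1.495 m, τ = 39.6 × 1.495 = 59.2 N·m clockwise.
Hanging mass: 30.1 × 10 = 301 N down at 1.26 m → arm 1.26 m, τ = 301 × 1.26 = 379.3 N·m clockwise.
Speaker: 22.8 × 10 = 228 N down at 2.92 m → arm 2.92 m, τ = 228 × 2.92 = 665.8 N·m clockwise.
Paint can: 4.6 × 10 = 46 N down at 0.16 m → arm 0.16 m, τ = 46 × 0.16 = 7.36 N·m clockwise.
Total clockwise load moment = 1112 N·m.
The cable tension T acts at 2.99 m; only its component perpendicular to the bar, T sinθ, produces torque. sin 35.8° = 0.585.
For rotational equilibrium, T × 2.99 × 0.585 = 1112, so T = 1112 / 1.749 = 636 N.

T ≈ 636 N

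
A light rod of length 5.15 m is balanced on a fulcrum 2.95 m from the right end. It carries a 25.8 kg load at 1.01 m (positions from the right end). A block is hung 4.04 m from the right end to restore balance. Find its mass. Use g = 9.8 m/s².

m ≈ 45.9 kg

Take moments about the fulcrum (at 2.95 m from the right end).
Load: 25.8 × 9.8 = 252.8 N down at 1.01 m → arm 1.94 m, τ = 252.8 × 1.94 = 490.4 N·m clockwise.
Net moment of known loads = 490.4 N·m clockwise.
An unknown mass m at 4.04 m has arm 1.09 m; its moment is m·g·1.09 counterclockwise.
Balancing moments: m × 9.8 × 1.09 = 490.4, giving m = 490.4 / (9.8 × 1.09) = 45.9 kg.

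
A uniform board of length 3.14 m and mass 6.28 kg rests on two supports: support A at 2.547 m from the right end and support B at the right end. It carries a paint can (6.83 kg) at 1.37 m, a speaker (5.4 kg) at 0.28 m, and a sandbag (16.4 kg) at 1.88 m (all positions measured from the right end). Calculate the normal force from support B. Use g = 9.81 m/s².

Sum moments about support A (its reaction then has zero moment arm).
Beam weight: 6.28 × 9.81 = 61.61 N down at 1.57 m → arm 0.977 m, τ = 61.61 × 0.977 = 60.19 N·m clockwise.
Paint can: 6.83 × 9.81 = 67 N down at 1.37 m → arm 1.177 m, τ = 67 × 1.177 = 78.86 N·m clockwise.
Speaker: 5.4 × 9.81 = 52.97 N down at 0.28 m → arm 2.267 m, τ = 52.97 × 2.267 = 120.1 N·m clockwise.
Sandbag: 16.4 × 9.81 = 160.9 N down at 1.88 m → arm 0.667 m, τ = 160.9 × 0.667 = 107.3 N·m clockwise.
Net load moment about support A = 366.4 N·m clockwise.
Reaction R at support B is upward at 0 m, arm 2.547 m → moment R × 2.547 counterclockwise.
Balancing moments: R × 2.547 = 366.4, giving R = 144 N.

R_B ≈ 144 N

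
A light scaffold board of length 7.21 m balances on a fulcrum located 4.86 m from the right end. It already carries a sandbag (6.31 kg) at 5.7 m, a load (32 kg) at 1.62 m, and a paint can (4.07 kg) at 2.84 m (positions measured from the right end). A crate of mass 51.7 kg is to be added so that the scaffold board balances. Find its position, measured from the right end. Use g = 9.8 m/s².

x ≈ 6.92 m from the right end

Choose the fulcrum (at 4.86 m from the right end) as the axis so the support reaction has zero arm there.
Sandbag: 6.31 × 9.8 = 61.84 N down at 5.7 m → arm 0.84 m, τ = 61.84 × 0.84 = 51.95 N·m counterclockwise.
Load: 32 × 9.8 = 313.6 N down at 1.62 m → arm 3.24 m, τ = 313.6 × 3.24 = 1016 N·m clockwise.
Paint can: 4.07 × 9.8 = 39.89 N down at 2.84 m → arm 2.02 m, τ = 39.89 × 2.02 = 80.58 N·m clockwise.
Net moment of existing loads = 1045 N·m clockwise.
The crate weighs 51.7 × 9.8 = 506.7 N and must supply an equal counterclockwise moment, so its lever arm about the fulcrum is 1045 / 506.7 = 2.06 m.
That puts it at 4.86 + 2.06 = 6.92 m from the right end.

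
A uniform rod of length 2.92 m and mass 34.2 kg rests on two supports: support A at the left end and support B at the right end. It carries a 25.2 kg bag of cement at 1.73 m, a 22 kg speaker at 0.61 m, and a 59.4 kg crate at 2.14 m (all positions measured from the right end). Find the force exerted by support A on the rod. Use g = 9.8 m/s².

R_A ≈ 786 N

Choose support B as the axis so its reaction then has zero moment arm.
Beam weight: 34.2 × 9.8 = 335.2 N down at 1.46 m → arm 1.46 m, τ = 335.2 × 1.46 = 489.4 N·m counterclockwise.
Bag of cement: 25.2 × 9.8 = 247 N down at 1.73 m → arm 1.73 m, τ = 247 × 1.73 = 427.3 N·m counterclockwise.
Speaker: 22 × 9.8 = 215.6 N down at 0.61 m → arm 0.61 m, τ = 215.6 × 0.61 = 131.5 N·m counterclockwise.
Crate: 59.4 × 9.8 = 582.1 N down at 2.14 m → arm 2.14 m, τ = 582.1 × 2.14 = 1246 N·m counterclockwise.
Net load moment about support B = 2294 N·m counterclockwise.
Reaction R at support A is upward at 2.92 m, arm 2.92 m → moment R × 2.92 clockwise.
Balancing moments: R × 2.92 = 2294, giving R = 786 N.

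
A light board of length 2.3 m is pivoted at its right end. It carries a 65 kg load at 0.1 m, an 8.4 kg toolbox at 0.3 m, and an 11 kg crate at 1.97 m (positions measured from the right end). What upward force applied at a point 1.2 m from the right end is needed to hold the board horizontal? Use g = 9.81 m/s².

F ≈ 251 N

Choose the right end as the axis so the unknown pivot reaction has zero arm there.
Load: 65 × 9.81 = 637.6 N down at 0.1 m → arm 0.1 m, τ = 637.6 × 0.1 = 63.76 N·m counterclockwise.
Toolbox: 8.4 × 9.81 = 82.4 N down at 0.3 m → arm 0.3 m, τ = 82.4 × 0.3 = 24.72 N·m counterclockwise.
Crate: 11 × 9.81 = 107.9 N down at 1.97 m → arm 1.97 m, τ = 107.9 × 1.97 = 212.6 N·m counterclockwise.
Net moment of the loads = 301.1 N·m counterclockwise.
The upward force F acts at a point 1.2 m from the right end, arm 1.2 m, giving F × 1.2 clockwise.
Στ = 0 ⇒ F × 1.2 = 301.1 ⇒ F = 301.1 / 1.2 = 251 N.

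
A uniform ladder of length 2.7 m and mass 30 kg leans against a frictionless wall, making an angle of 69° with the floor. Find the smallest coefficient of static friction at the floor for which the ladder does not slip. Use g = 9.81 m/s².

Take moments about the foot of the ladder.
Ladder weight 30×9.81 = 294.3 N acts at 1.35 m along the ladder; its horizontal arm is 1.35·cos69° = 0.4838 m → τ = 142.4 N·m clockwise.
Wall normal N acts horizontally at the top; its moment arm is the height L sinθ = 2.7·sin69° = 2.521 m, counterclockwise.
Balancing moments: N × 2.521 = 142.4, giving N = 56.49 N.
ΣFx = 0 ⇒ f = N_wall = 56.49 N. ΣFy = 0 ⇒ N_floor = 294.3 N.
μ_min = f / N_floor = 56.49 / 294.3 = 0.192.

μ_min ≈ 0.192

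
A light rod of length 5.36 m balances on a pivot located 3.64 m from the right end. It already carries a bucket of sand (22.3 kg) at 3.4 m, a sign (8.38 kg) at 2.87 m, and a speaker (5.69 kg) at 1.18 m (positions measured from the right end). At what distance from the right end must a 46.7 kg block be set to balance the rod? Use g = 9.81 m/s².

About the pivot (at 3.64 m from the right end):
Bucket of sand: 22.3 × 9.81 = 218.8 N down at 3.4 m → arm 0.24 m, τ = 218.8 × 0.24 = 52.51 N·m clockwise.
Sign: 8.38 × 9.81 = 82.21 N down at 2.87 m → arm 0.77 m, τ = 82.21 × 0.77 = 63.3 N·m clockwise.
Speaker: 5.69 × 9.81 = 55.82 N down at 1.18 m → arm 2.46 m, τ = 55.82 × 2.46 = 137.3 N·m clockwise.
Net moment of existing loads = 253.1 N·m clockwise.
The block weighs 46.7 × 9.81 = 458.1 N and must supply an equal counterclockwise moment, so its lever arm about the pivot is 253.1 / 458.1 = 0.552 m.
That puts it at 3.64 + 0.552 = 4.19 m from the right end.

x ≈ 4.19 m from the right end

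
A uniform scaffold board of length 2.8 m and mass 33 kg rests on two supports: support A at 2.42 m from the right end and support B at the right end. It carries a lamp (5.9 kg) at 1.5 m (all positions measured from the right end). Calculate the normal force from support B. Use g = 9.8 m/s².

Sum moments about support A (its reaction then has zero moment arm).
Beam weight: 33 × 9.8 = 323.4 N down at 1.4 m → arm 1.02 m, τ = 323.4 × 1.02 = 329.9 N·m clockwise.
Lamp: 5.9 × 9.8 = 57.82 N down at 1.5 m → arm 0.92 m, τ = 57.82 × 0.92 = 53.19 N·m clockwise.
Net load moment about support A = 383.1 N·m clockwise.
Reaction R at support B is upward at 0 m, arm 2.42 m → moment R × 2.42 counterclockwise.
Setting net torque to zero: R × 2.42 = 383.1 → R = 158 N.

R_B ≈ 158 N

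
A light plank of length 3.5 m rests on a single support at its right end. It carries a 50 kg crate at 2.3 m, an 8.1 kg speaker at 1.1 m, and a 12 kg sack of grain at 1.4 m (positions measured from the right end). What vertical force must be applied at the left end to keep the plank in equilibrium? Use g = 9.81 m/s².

About the right end:
Crate: 50 × 9.81 = 490.5 N down at 2.3 m → arm 2.3 m, τ = 490.5 × 2.3 = 1128 N·m counterclockwise.
Speaker: 8.1 × 9.81 = 79.46 N down at 1.1 m → arm 1.1 m, τ = 79.46 × 1.1 = 87.41 N·m counterclockwise.
Sack of grain: 12 × 9.81 = 117.7 N down at 1.4 m → arm 1.4 m, τ = 117.7 × 1.4 = 164.8 N·m counterclockwise.
Net moment of the loads = 1380 N·m counterclockwise.
The upward force F acts at the left end, arm 3.5 m, giving F × 3.5 clockwise.
For rotational equilibrium, F × 3.5 = 1380, so F = 1380 / 3.5 = 394 N.

F ≈ 394 N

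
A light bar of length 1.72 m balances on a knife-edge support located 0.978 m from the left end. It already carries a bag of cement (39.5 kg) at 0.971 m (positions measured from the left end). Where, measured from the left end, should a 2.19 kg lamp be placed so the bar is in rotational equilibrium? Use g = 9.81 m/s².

Sum moments about the knife-edge support (at 0.978 m from the left end) (the support reaction has zero arm there).
Bag of cement: 39.5 × 9.81 = 387.5 N down at 0.971 m → arm 0.007 m, τ = 387.5 × 0.007 = 2.712 N·m counterclockwise.
Net moment of existing loads = 2.712 N·m counterclockwise.
The lamp weighs 2.19 × 9.81 = 21.48 N and must supply an equal clockwise moment, so its lever arm about the knife-edge support is 2.712 / 21.48 = 0.126 m.
That puts it at 0.978 + 0.126 = 1.1 m from the left end.

x ≈ 1.1 m from the left end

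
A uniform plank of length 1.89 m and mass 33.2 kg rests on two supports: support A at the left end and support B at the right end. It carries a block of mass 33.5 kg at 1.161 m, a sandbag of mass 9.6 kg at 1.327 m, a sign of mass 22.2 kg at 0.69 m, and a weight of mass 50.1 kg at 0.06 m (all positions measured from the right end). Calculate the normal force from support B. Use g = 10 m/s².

R_B ≈ 950 N

Take moments about support A.
Beam weight: 33.2 × 10 = 332 N down at 0.945 m → arm 0.945 m, τ = 332 × 0.945 = 313.7 N·m clockwise.
Block: 33.5 × 10 = 335 N down at 1.161 m → arm 0.729 m, τ = 335 × 0.729 = 244.2 N·m clockwise.
Sandbag: 9.6 × 10 = 96 N down at 1.327 m → arm 0.563 m, τ = 96 × 0.563 = 54.05 N·m clockwise.
Sign: 22.2 × 10 = 222 N down at 0.69 m → arm 1.2 m, τ = 222 × 1.2 = 266.4 N·m clockwise.
Weight: 50.1 × 10 = 501 N down at 0.06 m → arm 1.83 m, τ = 501 × 1.83 = 916.8 N·m clockwise.
Net load moment about support A = 1795 N·m clockwise.
Reaction R at support B is upward at 0 m, arm 1.89 m → moment R × 1.89 counterclockwise.
Balancing moments: R × 1.89 = 1795, giving R = 950 N.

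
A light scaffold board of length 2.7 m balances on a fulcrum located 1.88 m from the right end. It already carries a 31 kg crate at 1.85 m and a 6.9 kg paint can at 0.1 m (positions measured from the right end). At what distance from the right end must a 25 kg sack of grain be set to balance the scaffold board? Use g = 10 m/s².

x ≈ 2.41 m from the right end

Choose the fulcrum (at 1.88 m from the right end) as the axis so the support reaction has zero arm there.
Crate: 31 × 10 = 310 N down at 1.85 m → arm 0.03 m, τ = 310 × 0.03 = 9.3 N·m clockwise.
Paint can: 6.9 × 10 = 69 N down at 0.1 m → arm 1.78 m, τ = 69 × 1.78 = 122.8 N·m clockwise.
Net moment of existing loads = 132.1 N·m clockwise.
The sack of grain weighs 25 × 10 = 250 N and must supply an equal counterclockwise moment, so its lever arm about the fulcrum is 132.1 / 250 = 0.528 m.
That puts it at 1.88 + 0.528 = 2.41 m from the right end.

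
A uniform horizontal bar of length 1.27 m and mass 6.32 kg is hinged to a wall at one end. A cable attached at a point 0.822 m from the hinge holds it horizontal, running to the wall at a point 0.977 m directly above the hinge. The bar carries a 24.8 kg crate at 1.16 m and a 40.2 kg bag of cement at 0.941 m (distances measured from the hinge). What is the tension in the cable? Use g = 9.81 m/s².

T ≈ 1100 N

About the hinge:
Beam weight: 6.32 × 9.81 = 62 N down at 0.635 m → arm 0.635 m, τ = 62 × 0.635 = 39.37 N·m clockwise.
Crate: 24.8 × 9.81 = 243.3 N down at 1.16 m → arm 1.16 m, τ = 243.3 × 1.16 = 282.2 N·m clockwise.
Bag of cement: 40.2 × 9.81 = 394.4 N down at 0.941 m → arm 0.941 m, τ = 394.4 × 0.941 = 371.1 N·m clockwise.
Total clockwise load moment = 692.7 N·m.
The cable tension T acts at 0.822 m; only its component perpendicular to the bar, T sinθ, produces torque. sinθ = h/√(h²+d²) = 0.977/√(0.977²+0.822²) = 0.7652.
For rotational equilibrium, T × 0.822 × 0.7652 = 692.7, so T = 692.7 / 0.629 = 1100 N.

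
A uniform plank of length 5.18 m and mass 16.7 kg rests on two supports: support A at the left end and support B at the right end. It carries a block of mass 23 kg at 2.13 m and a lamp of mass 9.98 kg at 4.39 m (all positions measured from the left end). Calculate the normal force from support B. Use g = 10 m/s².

R_B ≈ 263 N

About support A:
Beam weight: 16.7 × 10 = 167 N down at 2.59 m → arm 2.59 m, τ = 167 × 2.59 = 432.5 N·m clockwise.
Block: 23 × 10 = 230 N down at 2.13 m → arm 2.13 m, τ = 230 × 2.13 = 489.9 N·m clockwise.
Lamp: 9.98 × 10 = 99.8 N down at 4.39 m → arm 4.39 m, τ = 99.8 × 4.39 = 438.1 N·m clockwise.
Net load moment about support A = 1360 N·m clockwise.
Reaction R at support B is upward at 5.18 m, arm 5.18 m → moment R × 5.18 counterclockwise.
Στ = 0 ⇒ R × 5.18 = 1360 ⇒ R = 263 N.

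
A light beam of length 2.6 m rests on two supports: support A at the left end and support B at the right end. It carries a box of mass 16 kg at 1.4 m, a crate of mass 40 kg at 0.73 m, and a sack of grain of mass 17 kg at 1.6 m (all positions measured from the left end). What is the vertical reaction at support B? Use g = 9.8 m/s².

R_B ≈ 297 N

Sum moments about support A (its reaction then has zero moment arm).
Box: 16 × 9.8 = 156.8 N down at 1.4 m → arm 1.4 m, τ = 156.8 × 1.4 = 219.5 N·m clockwise.
Crate: 40 × 9.8 = 392 N down at 0.73 m → arm 0.73 m, τ = 392 × 0.73 = 286.2 N·m clockwise.
Sack of grain: 17 × 9.8 = 166.6 N down at 1.6 m → arm 1.6 m, τ = 166.6 × 1.6 = 266.6 N·m clockwise.
Net load moment about support A = 772.3 N·m clockwise.
Reaction R at support B is upward at 2.6 m, arm 2.6 m → moment R × 2.6 counterclockwise.
Balancing moments: R × 2.6 = 772.3, giving R = 297 N.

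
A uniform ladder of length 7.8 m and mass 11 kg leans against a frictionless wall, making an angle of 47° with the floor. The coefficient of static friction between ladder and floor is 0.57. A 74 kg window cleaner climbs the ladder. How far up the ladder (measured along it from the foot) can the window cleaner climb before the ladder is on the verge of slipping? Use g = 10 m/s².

Take moments about the foot of the ladder.
Ladder weight 11×10 = 110 N acts at 3.9 m along the ladder; its horizontal arm is 3.9·cos47° = 2.66 m → τ = 292.6 N·m clockwise.
Window cleaner weight 74×10 = 740 N at distance d → arm d·cos47° → τ = 740·d·0.682 clockwise.
Wall normal N at the top has arm L sinθ = 5.705 m counterclockwise, so Στ = 0 gives N·5.705 = 292.6 + 504.7·d.
ΣFy = 0 ⇒ N_floor = 850 N, so the maximum friction is μ_s·N_floor = 0.57×850 = 484.5 N. ΣFx = 0 ⇒ N_wall = f, so at the slipping point N = 484.5 N.
Substituting: 484.5×5.705 = 292.6 + 504.7·d ⇒ d = (2764 − 292.6) / 504.7 = 4.9 m.

d ≈ 4.9 m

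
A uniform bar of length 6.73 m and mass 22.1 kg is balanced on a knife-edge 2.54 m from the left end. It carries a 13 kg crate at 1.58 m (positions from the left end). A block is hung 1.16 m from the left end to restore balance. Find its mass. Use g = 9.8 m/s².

m ≈ 4.17 kg

Choose the knife-edge (at 2.54 m from the left end) as the axis so the support reaction has zero arm there.
Beam weight: 22.1 × 9.8 = 216.6 N down at 3.365 m → arm 0.825 m, τ = 216.6 × 0.825 = 178.7 N·m clockwise.
Crate: 13 × 9.8 = 127.4 N down at 1.58 m → arm 0.96 m, τ = 127.4 × 0.96 = 122.3 N·m counterclockwise.
Net moment of known loads = 56.4 N·m clockwise.
An unknown mass m at 1.16 m has arm 1.38 m; its moment is m·g·1.38 counterclockwise.
Balancing moments: m × 9.8 × 1.38 = 56.4, giving m = 56.4 / (9.8 × 1.38) = 4.17 kg.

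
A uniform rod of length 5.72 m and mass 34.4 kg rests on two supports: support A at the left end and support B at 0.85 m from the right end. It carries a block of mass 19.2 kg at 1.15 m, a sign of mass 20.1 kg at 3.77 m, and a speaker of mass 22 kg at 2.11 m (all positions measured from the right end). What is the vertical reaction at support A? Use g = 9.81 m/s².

Taking torques about support B:
Beam weight: 34.4 × 9.81 = 337.5 N down at 2.86 m → arm 2.01 m, τ = 337.5 × 2.01 = 678.4 N·m counterclockwise.
Block: 19.2 × 9.81 = 188.4 N down at 1.15 m → arm 0.3 m, τ = 188.4 × 0.3 = 56.52 N·m counterclockwise.
Sign: 20.1 × 9.81 = 197.2 N down at 3.77 m → arm 2.92 m, τ = 197.2 × 2.92 = 575.8 N·m counterclockwise.
Speaker: 22 × 9.81 = 215.8 N down at 2.11 m → arm 1.26 m, τ = 215.8 × 1.26 = 271.9 N·m counterclockwise.
Net load moment about support B = 1583 N·m counterclockwise.
Reaction R at support A is upward at 5.72 m, arm 4.87 m → moment R × 4.87 clockwise.
For rotational equilibrium, R × 4.87 = 1583, so R = 325 N.

R_A ≈ 325 N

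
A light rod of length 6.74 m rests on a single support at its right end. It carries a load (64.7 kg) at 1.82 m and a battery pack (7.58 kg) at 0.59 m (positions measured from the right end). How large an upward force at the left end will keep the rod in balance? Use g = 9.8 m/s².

Choose the right end as the axis so the unknown pivot reaction has zero arm there.
Load: 64.7 × 9.8 = 634.1 N down at 1.82 m → arm 1.82 m, τ = 634.1 × 1.82 = 1154 N·m counterclockwise.
Battery pack: 7.58 × 9.8 = 74.28 N down at 0.59 m → arm 0.59 m, τ = 74.28 × 0.59 = 43.83 N·m counterclockwise.
Net moment of the loads = 1198 N·m counterclockwise.
The upward force F acts at the left end, arm 6.74 m, giving F × 6.74 clockwise.
Setting net torque to zero: F × 6.74 = 1198 → F = 1198 / 6.74 = 178 N.

F ≈ 178 N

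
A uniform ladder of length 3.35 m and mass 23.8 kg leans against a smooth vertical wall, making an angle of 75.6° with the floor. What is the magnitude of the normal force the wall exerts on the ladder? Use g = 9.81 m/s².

Sum moments about the foot of the ladder (the floor normal and friction both act there and drop out).
Ladder weight 23.8×9.81 = 233.5 N acts at 1.675 m along the ladder; its horizontal arm is 1.675·cos75.6° = 0.4166 m → τ = 97.28 N·m clockwise.
Wall normal N acts horizontally at the top; its moment arm is the height L sinθ = 3.35·sin75.6° = 3.245 m, counterclockwise.
For rotational equilibrium, N × 3.245 = 97.28, so N = 30 N.

N_wall ≈ 30 N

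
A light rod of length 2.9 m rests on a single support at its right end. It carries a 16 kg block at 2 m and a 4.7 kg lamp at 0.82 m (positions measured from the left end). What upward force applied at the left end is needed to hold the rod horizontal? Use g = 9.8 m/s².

F ≈ 81.7 N

Sum moments about the right end (the unknown pivot reaction has zero arm there).
Block: 16 × 9.8 = 156.8 N down at 2 m → arm 0.9 m, τ = 156.8 × 0.9 = 141.1 N·m counterclockwise.
Lamp: 4.7 × 9.8 = 46.06 N down at 0.82 m → arm 2.08 m, τ = 46.06 × 2.08 = 95.8 N·m counterclockwise.
Net moment of the loads = 236.9 N·m counterclockwise.
The upward force F acts at the left end, arm 2.9 m, giving F × 2.9 clockwise.
Balancing moments: F × 2.9 = 236.9, giving F = 236.9 / 2.9 = 81.7 N.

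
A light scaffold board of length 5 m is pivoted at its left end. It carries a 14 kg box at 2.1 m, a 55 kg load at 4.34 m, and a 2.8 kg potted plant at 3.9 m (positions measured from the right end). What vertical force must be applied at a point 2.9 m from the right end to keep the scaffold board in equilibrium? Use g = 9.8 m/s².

F ≈ 373 N

Taking torques about the left end:
Box: 14 × 9.8 = 137.2 N down at 2.1 m → arm 2.9 m, τ = 137.2 × 2.9 = 397.9 N·m clockwise.
Load: 55 × 9.8 = 539 N down at 4.34 m → arm 0.66 m, τ = 539 × 0.66 = 355.7 N·m clockwise.
Potted plant: 2.8 × 9.8 = 27.44 N down at 3.9 m → arm 1.1 m, τ = 27.44 × 1.1 = 30.18 N·m clockwise.
Net moment of the loads = 783.8 N·m clockwise.
The upward force F acts at a point 2.9 m from the right end, arm 2.1 m, giving F × 2.1 counterclockwise.
Setting net torque to zero: F × 2.1 = 783.8 → F = 783.8 / 2.1 = 373 N.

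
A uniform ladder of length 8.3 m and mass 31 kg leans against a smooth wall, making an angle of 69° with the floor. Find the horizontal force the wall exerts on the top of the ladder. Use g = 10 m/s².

N_wall ≈ 59.5 N

About the foot of the ladder:
Ladder weight 31×10 = 310 N acts at 4.15 m along the ladder; its horizontal arm is 4.15·cos69° = 1.487 m → τ = 461 N·m clockwise.
Wall normal N acts horizontally at the top; its moment arm is the height L sinθ = 8.3·sin69° = 7.749 m, counterclockwise.
For rotational equilibrium, N × 7.749 = 461, so N = 59.5 N.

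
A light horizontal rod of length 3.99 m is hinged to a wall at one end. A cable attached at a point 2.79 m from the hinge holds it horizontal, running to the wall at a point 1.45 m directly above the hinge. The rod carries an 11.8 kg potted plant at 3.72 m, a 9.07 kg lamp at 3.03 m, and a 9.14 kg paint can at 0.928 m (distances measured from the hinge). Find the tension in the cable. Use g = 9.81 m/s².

T ≈ 609 N

Sum moments about the hinge (the unknown hinge reaction has zero arm there).
Potted plant: 11.8 × 9.81 = 115.8 N down at 3.72 m → arm 3.72 m, τ = 115.8 × 3.72 = 430.8 N·m clockwise.
Lamp: 9.07 × 9.81 = 88.98 N down at 3.03 m → arm 3.03 m, τ = 88.98 × 3.03 = 269.6 N·m clockwise.
Paint can: 9.14 × 9.81 = 89.66 N down at 0.928 m → arm 0.928 m, τ = 89.66 × 0.928 = 83.2 N·m clockwise.
Total clockwise load moment = 783.6 N·m.
The cable tension T acts at 2.79 m; only its component perpendicular to the rod, T sinθ, produces torque. sinθ = h/√(h²+d²) = 1.45/√(1.45²+2.79²) = 0.4612.
Στ = 0 ⇒ T × 2.79 × 0.4612 = 783.6 ⇒ T = 783.6 / 1.287 = 609 N.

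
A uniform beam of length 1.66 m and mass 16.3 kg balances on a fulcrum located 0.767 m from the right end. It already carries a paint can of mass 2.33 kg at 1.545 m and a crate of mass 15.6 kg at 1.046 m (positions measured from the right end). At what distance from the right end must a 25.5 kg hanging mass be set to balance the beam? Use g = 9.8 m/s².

About the fulcrum (at 0.767 m from the right end):
Beam weight: 16.3 × 9.8 = 159.7 N down at 0.83 m → arm 0.063 m, τ = 159.7 × 0.063 = 10.06 N·m counterclockwise.
Paint can: 2.33 × 9.8 = 22.83 N down at 1.545 m → arm 0.778 m, τ = 22.83 × 0.778 = 17.76 N·m counterclockwise.
Crate: 15.6 × 9.8 = 152.9 N down at 1.046 m → arm 0.279 m, τ = 152.9 × 0.279 = 42.66 N·m counterclockwise.
Net moment of existing loads = 70.48 N·m counterclockwise.
The hanging mass weighs 25.5 × 9.8 = 249.9 N and must supply an equal clockwise moment, so its lever arm about the fulcrum is 70.48 / 249.9 = 0.282 m.
That puts it at 0.767 − 0.282 = 0.485 m from the right end.

x ≈ 0.485 m from the right end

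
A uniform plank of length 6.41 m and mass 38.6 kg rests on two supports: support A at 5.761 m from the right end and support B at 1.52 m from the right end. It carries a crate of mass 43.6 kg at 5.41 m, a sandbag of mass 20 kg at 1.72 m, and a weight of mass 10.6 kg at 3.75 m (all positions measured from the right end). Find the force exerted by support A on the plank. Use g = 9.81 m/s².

R_A ≈ 607 N

Sum moments about support B (its reaction then has zero moment arm).
Beam weight: 38.6 × 9.81 = 378.7 N down at 3.205 m → arm 1.685 m, τ = 378.7 × 1.685 = 638.1 N·m counterclockwise.
Crate: 43.6 × 9.81 = 427.7 N down at 5.41 m → arm 3.89 m, τ = 427.7 × 3.89 = 1664 N·m counterclockwise.
Sandbag: 20 × 9.81 = 196.2 N down at 1.72 m → arm 0.2 m, τ = 196.2 × 0.2 = 39.24 N·m counterclockwise.
Weight: 10.6 × 9.81 = 104 N down at 3.75 m → arm 2.23 m, τ = 104 × 2.23 = 231.9 N·m counterclockwise.
Net load moment about support B = 2573 N·m counterclockwise.
Reaction R at support A is upward at 5.761 m, arm 4.241 m → moment R × 4.241 clockwise.
Setting net torque to zero: R × 4.241 = 2573 → R = 607 N.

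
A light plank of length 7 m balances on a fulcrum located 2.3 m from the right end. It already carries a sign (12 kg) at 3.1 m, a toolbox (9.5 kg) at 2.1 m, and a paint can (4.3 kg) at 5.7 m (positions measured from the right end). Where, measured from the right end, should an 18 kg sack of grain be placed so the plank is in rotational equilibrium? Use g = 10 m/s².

Choose the fulcrum (at 2.3 m from the right end) as the axis so the support reaction has zero arm there.
Sign: 12 × 10 = 120 N down at 3.1 m → arm 0.8 m, τ = 120 × 0.8 = 96 N·m counterclockwise.
Toolbox: 9.5 × 10 = 95 N down at 2.1 m → arm 0.2 m, τ = 95 × 0.2 = 19 N·m clockwise.
Paint can: 4.3 × 10 = 43 N down at 5.7 m → arm 3.4 m, τ = 43 × 3.4 = 146.2 N·m counterclockwise.
Net moment of existing loads = 223.2 N·m counterclockwise.
The sack of grain weighs 18 × 10 = 180 N and must supply an equal clockwise moment, so its lever arm about the fulcrum is 223.2 / 180 = 1.24 m.
That puts it at 2.3 − 1.24 = 1.06 m from the right end.

x ≈ 1.06 m from the right end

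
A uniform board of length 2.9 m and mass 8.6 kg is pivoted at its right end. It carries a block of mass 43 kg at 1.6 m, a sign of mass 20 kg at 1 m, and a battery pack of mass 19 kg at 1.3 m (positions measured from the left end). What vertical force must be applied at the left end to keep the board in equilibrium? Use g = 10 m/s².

About the right end:
Beam weight: 8.6 × 10 = 86 N down at 1.45 m → arm 1.45 m, τ = 86 × 1.45 = 124.7 N·m counterclockwise.
Block: 43 × 10 = 430 N down at 1.6 m → arm 1.3 m, τ = 430 × 1.3 = 559 N·m counterclockwise.
Sign: 20 × 10 = 200 N down at 1 m → arm 1.9 m, τ = 200 × 1.9 = 380 N·m counterclockwise.
Battery pack: 19 × 10 = 190 N down at 1.3 m → arm 1.6 m, τ = 190 × 1.6 = 304 N·m counterclockwise.
Net moment of the loads = 1368 N·m counterclockwise.
The upward force F acts at the left end, arm 2.9 m, giving F × 2.9 clockwise.
Setting net torque to zero: F × 2.9 = 1368 → F = 1368 / 2.9 = 472 N.

F ≈ 472 N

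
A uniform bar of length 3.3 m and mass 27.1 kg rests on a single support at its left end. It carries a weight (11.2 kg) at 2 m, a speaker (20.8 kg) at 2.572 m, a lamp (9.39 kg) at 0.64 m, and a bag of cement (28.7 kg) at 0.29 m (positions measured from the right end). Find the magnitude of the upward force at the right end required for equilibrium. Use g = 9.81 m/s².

Choose the left end as the axis so the unknown pivot reaction has zero arm there.
Beam weight: 27.1 × 9.81 = 265.9 N down at 1.65 m → arm 1.65 m, τ = 265.9 × 1.65 = 438.7 N·m clockwise.
Weight: 11.2 × 9.81 = 109.9 N down at 2 m → arm 1.3 m, τ = 109.9 × 1.3 = 142.9 N·m clockwise.
Speaker: 20.8 × 9.81 = 204 N down at 2.572 m → arm 0.728 m, τ = 204 × 0.728 = 148.5 N·m clockwise.
Lamp: 9.39 × 9.81 = 92.12 N down at 0.64 m → arm 2.66 m, τ = 92.12 × 2.66 = 245 N·m clockwise.
Bag of cement: 28.7 × 9.81 = 281.5 N down at 0.29 m → arm 3.01 m, τ = 281.5 × 3.01 = 847.3 N·m clockwise.
Net moment of the loads = 1822 N·m clockwise.
The upward force F acts at the right end, arm 3.3 m, giving F × 3.3 counterclockwise.
Balancing moments: F × 3.3 = 1822, giving F = 1822 / 3.3 = 552 N.

F ≈ 552 N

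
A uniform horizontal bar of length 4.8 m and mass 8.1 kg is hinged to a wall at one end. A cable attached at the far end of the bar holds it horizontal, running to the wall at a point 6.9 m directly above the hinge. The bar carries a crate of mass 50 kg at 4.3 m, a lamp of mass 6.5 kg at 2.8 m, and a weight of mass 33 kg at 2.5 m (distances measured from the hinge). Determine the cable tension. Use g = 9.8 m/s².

T ≈ 834 N

Take moments about the hinge.
Beam weight: 8.1 × 9.8 = 79.38 N down at 2.4 m → arm 2.4 m, τ = 79.38 × 2.4 = 190.5 N·m clockwise.
Crate: 50 × 9.8 = 490 N down at 4.3 m → arm 4.3 m, τ = 490 × 4.3 = 2107 N·m clockwise.
Lamp: 6.5 × 9.8 = 63.7 N down at 2.8 m → arm 2.8 m, τ = 63.7 × 2.8 = 178.4 N·m clockwise.
Weight: 33 × 9.8 = 323.4 N down at 2.5 m → arm 2.5 m, τ = 323.4 × 2.5 = 808.5 N·m clockwise.
Total clockwise load moment = 3284 N·m.
The cable tension T acts at 4.8 m; only its component perpendicular to the bar, T sinθ, produces torque. sinθ = h/√(h²+d²) = 6.9/√(6.9²+4.8²) = 0.8209.
Balancing moments: T × 4.8 × 0.8209 = 3284, giving T = 3284 / 3.94 = 834 N.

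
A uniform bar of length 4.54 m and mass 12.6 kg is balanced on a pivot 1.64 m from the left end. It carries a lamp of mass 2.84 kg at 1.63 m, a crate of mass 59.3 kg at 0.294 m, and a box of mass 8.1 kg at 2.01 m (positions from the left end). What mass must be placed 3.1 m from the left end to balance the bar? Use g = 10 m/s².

Choose the pivot (at 1.64 m from the left end) as the axis so the support reaction has zero arm there.
Beam weight: 12.6 × 10 = 126 N down at 2.27 m → arm 0.63 m, τ = 126 × 0.63 = 79.38 N·m clockwise.
Lamp: 2.84 × 10 = 28.4 N down at 1.63 m → arm 0.01 m, τ = 28.4 × 0.01 = 0.284 N·m counterclockwise.
Crate: 59.3 × 10 = 593 N down at 0.294 m → arm 1.346 m, τ = 593 × 1.346 = 798.2 N·m counterclockwise.
Box: 8.1 × 10 = 81 N down at 2.01 m → arm 0.37 m, τ = 81 × 0.37 = 29.97 N·m clockwise.
Net moment of known loads = 689.1 N·m counterclockwise.
An unknown mass m at 3.1 m has arm 1.46 m; its moment is m·g·1.46 clockwise.
Balancing moments: m × 10 × 1.46 = 689.1, giving m = 689.1 / (10 × 1.46) = 47.2 kg.

m ≈ 47.2 kg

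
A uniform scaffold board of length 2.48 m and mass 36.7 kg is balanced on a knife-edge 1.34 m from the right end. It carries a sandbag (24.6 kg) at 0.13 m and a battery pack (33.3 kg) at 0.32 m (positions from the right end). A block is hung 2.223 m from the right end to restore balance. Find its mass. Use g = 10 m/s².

m ≈ 76.3 kg

Take moments about the knife-edge (at 1.34 m from the right end).
Beam weight: 36.7 × 10 = 367 N down at 1.24 m → arm 0.1 m, τ = 367 × 0.1 = 36.7 N·m clockwise.
Sandbag: 24.6 × 10 = 246 N down at 0.13 m → arm 1.21 m, τ = 246 × 1.21 = 297.7 N·m clockwise.
Battery pack: 33.3 × 10 = 333 N down at 0.32 m → arm 1.02 m, τ = 333 × 1.02 = 339.7 N·m clockwise.
Net moment of known loads = 674.1 N·m clockwise.
An unknown mass m at 2.223 m has arm 0.883 m; its moment is m·g·0.883 counterclockwise.
For rotational equilibrium, m × 10 × 0.883 = 674.1, so m = 674.1 / (10 × 0.883) = 76.3 kg.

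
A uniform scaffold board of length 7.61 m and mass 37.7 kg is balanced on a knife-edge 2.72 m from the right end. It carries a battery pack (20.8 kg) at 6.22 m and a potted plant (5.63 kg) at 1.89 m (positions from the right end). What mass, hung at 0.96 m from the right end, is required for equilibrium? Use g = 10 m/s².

Sum moments about the knife-edge (at 2.72 m from the right end) (the support reaction has zero arm there).
Beam weight: 37.7 × 10 = 377 N down at 3.805 m → arm 1.085 m, τ = 377 × 1.085 = 409 N·m counterclockwise.
Battery pack: 20.8 × 10 = 208 N down at 6.22 m → arm 3.5 m, τ = 208 × 3.5 = 728 N·m counterclockwise.
Potted plant: 5.63 × 10 = 56.3 N down at 1.89 m → arm 0.83 m, τ = 56.3 × 0.83 = 46.73 N·m clockwise.
Net moment of known loads = 1090 N·m counterclockwise.
An unknown mass m at 0.96 m has arm 1.76 m; its moment is m·g·1.76 clockwise.
Setting net torque to zero: m × 10 × 1.76 = 1090 → m = 1090 / (10 × 1.76) = 61.9 kg.

m ≈ 61.9 kg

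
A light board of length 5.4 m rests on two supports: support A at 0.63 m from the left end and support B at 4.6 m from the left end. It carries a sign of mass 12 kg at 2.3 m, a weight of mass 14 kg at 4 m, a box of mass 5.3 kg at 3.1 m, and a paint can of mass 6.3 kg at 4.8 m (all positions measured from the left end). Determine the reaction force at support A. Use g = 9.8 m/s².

R_A ≈ 105 N

About support B:
Sign: 12 × 9.8 = 117.6 N down at 2.3 m → arm 2.3 m, τ = 117.6 × 2.3 = 270.5 N·m counterclockwise.
Weight: 14 × 9.8 = 137.2 N down at 4 m → arm 0.6 m, τ = 137.2 × 0.6 = 82.32 N·m counterclockwise.
Box: 5.3 × 9.8 = 51.94 N down at 3.1 m → arm 1.5 m, τ = 51.94 × 1.5 = 77.91 N·m counterclockwise.
Paint can: 6.3 × 9.8 = 61.74 N down at 4.8 m → arm 0.2 m, τ = 61.74 × 0.2 = 12.35 N·m clockwise.
Net load moment about support B = 418.4 N·m counterclockwise.
Reaction R at support A is upward at 0.63 m, arm 3.97 m → moment R × 3.97 clockwise.
Setting net torque to zero: R × 3.97 = 418.4 → R = 105 N.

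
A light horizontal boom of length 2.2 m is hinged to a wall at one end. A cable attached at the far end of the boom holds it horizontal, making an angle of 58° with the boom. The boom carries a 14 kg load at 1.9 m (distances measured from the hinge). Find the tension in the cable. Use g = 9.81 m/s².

About the hinge:
Load: 14 × 9.81 = 137.3 N down at 1.9 m → arm 1.9 m, τ = 137.3 × 1.9 = 260.9 N·m clockwise.
Total clockwise load moment = 260.9 N·m.
The cable tension T acts at 2.2 m; only its component perpendicular to the boom, T sinθ, produces torque. sin 58° = 0.848.
Στ = 0 ⇒ T × 2.2 × 0.848 = 260.9 ⇒ T = 260.9 / 1.866 = 140 N.

T ≈ 140 N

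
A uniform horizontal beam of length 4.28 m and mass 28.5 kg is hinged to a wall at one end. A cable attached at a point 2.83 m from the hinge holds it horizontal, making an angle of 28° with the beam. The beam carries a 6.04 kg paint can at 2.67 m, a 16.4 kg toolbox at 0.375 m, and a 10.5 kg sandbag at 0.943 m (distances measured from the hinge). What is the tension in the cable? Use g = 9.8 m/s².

Choose the hinge as the axis so the unknown hinge reaction has zero arm there.
Beam weight: 28.5 × 9.8 = 279.3 N down at 2.14 m → arm 2.14 m, τ = 279.3 × 2.14 = 597.7 N·m clockwise.
Paint can: 6.04 × 9.8 = 59.19 N down at 2.67 m → arm 2.67 m, τ = 59.19 × 2.67 = 158 N·m clockwise.
Toolbox: 16.4 × 9.8 = 160.7 N down at 0.375 m → arm 0.375 m, τ = 160.7 × 0.375 = 60.26 N·m clockwise.
Sandbag: 10.5 × 9.8 = 102.9 N down at 0.943 m → arm 0.943 m, τ = 102.9 × 0.943 = 97.03 N·m clockwise.
Total clockwise load moment = 913 N·m.
The cable tension T acts at 2.83 m; only its component perpendicular to the beam, T sinθ, produces torque. sin 28° = 0.4695.
For rotational equilibrium, T × 2.83 × 0.4695 = 913, so T = 913 / 1.329 = 687 N.

T ≈ 687 N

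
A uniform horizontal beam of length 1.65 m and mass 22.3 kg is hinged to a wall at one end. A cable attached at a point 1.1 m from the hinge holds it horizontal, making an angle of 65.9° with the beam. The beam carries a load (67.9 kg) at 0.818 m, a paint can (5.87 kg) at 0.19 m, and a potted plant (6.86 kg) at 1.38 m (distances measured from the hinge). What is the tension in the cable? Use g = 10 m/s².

T ≈ 842 N

Choose the hinge as the axis so the unknown hinge reaction has zero arm there.
Beam weight: 22.3 × 10 = 223 N down at 0.825 m → arm 0.825 m, τ = 223 × 0.825 = 184 N·m clockwise.
Load: 67.9 × 10 = 679 N down at 0.818 m → arm 0.818 m, τ = 679 × 0.818 = 555.4 N·m clockwise.
Paint can: 5.87 × 10 = 58.7 N down at 0.19 m → arm 0.19 m, τ = 58.7 × 0.19 = 11.15 N·m clockwise.
Potted plant: 6.86 × 10 = 68.6 N down at 1.38 m → arm 1.38 m, τ = 68.6 × 1.38 = 94.67 N·m clockwise.
Total clockwise load moment = 845.2 N·m.
The cable tension T acts at 1.1 m; only its component perpendicular to the beam, T sinθ, produces torque. sin 65.9° = 0.9128.
Στ = 0 ⇒ T × 1.1 × 0.9128 = 845.2 ⇒ T = 845.2 / 1.004 = 842 N.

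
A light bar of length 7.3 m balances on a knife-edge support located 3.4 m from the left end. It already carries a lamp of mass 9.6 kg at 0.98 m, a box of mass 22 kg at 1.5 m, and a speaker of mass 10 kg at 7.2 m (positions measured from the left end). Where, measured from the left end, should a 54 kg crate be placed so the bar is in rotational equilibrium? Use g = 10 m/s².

x ≈ 3.9 m from the left end

Taking torques about the knife-edge support (at 3.4 m from the left end):
Lamp: 9.6 × 10 = 96 N down at 0.98 m → arm 2.42 m, τ = 96 × 2.42 = 232.3 N·m counterclockwise.
Box: 22 × 10 = 220 N down at 1.5 m → arm 1.9 m, τ = 220 × 1.9 = 418 N·m counterclockwise.
Speaker: 10 × 10 = 100 N down at 7.2 m → arm 3.8 m, τ = 100 × 3.8 = 380 N·m clockwise.
Net moment of existing loads = 270.3 N·m counterclockwise.
The crate weighs 54 × 10 = 540 N and must supply an equal clockwise moment, so its lever arm about the knife-edge support is 270.3 / 540 = 0.501 m.
That puts it at 3.4 + 0.501 = 3.9 m from the left end.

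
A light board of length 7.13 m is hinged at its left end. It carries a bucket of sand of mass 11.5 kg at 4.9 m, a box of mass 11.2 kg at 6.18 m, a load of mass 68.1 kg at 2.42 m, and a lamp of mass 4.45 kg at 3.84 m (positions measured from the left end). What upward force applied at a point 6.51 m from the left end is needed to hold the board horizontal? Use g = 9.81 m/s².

Taking torques about the left end:
Bucket of sand: 11.5 × 9.81 = 112.8 N down at 4.9 m → arm 4.9 m, τ = 112.8 × 4.9 = 552.7 N·m clockwise.
Box: 11.2 × 9.81 = 109.9 N down at 6.18 m → arm 6.18 m, τ = 109.9 × 6.18 = 679.2 N·m clockwise.
Load: 68.1 × 9.81 = 668.1 N down at 2.42 m → arm 2.42 m, τ = 668.1 × 2.42 = 1617 N·m clockwise.
Lamp: 4.45 × 9.81 = 43.65 N down at 3.84 m → arm 3.84 m, τ = 43.65 × 3.84 = 167.6 N·m clockwise.
Net moment of the loads = 3016 N·m clockwise.
The upward force F acts at a point 6.51 m from the left end, arm 6.51 m, giving F × 6.51 counterclockwise.
Στ = 0 ⇒ F × 6.51 = 3016 ⇒ F = 3016 / 6.51 = 463 N.

F ≈ 463 N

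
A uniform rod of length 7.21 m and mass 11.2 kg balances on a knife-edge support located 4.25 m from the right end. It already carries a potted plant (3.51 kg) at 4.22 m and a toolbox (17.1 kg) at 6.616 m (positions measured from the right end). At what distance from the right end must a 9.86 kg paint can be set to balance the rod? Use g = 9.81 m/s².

x ≈ 0.89 m from the right end

Take moments about the knife-edge support (at 4.25 m from the right end).
Beam weight: 11.2 × 9.81 = 109.9 N down at 3.605 m → arm 0.645 m, τ = 109.9 × 0.645 = 70.89 N·m clockwise.
Potted plant: 3.51 × 9.81 = 34.43 N down at 4.22 m → arm 0.03 m, τ = 34.43 × 0.03 = 1.033 N·m clockwise.
Toolbox: 17.1 × 9.81 = 167.8 N down at 6.616 m → arm 2.366 m, τ = 167.8 × 2.366 = 397 N·m counterclockwise.
Net moment of existing loads = 325.1 N·m counterclockwise.
The paint can weighs 9.86 × 9.81 = 96.73 N and must supply an equal clockwise moment, so its lever arm about the knife-edge support is 325.1 / 96.73 = 3.36 m.
That puts it at 4.25 − 3.36 = 0.89 m from the right end.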